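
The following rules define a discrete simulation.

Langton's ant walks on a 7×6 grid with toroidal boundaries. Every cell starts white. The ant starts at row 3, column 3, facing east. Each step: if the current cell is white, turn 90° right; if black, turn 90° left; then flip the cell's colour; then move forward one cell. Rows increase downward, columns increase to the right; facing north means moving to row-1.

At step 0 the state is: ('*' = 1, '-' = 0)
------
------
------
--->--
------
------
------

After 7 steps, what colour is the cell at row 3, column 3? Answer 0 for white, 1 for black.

t=0: ------
------
------
--->--
------
------
------
t=1: ------
------
------
---*--
---v--
------
------
t=2: ------
------
------
---*--
--<*--
------
------
t=3: ------
------
------
--^*--
--**--
------
------
t=4: ------
------
------
--*>--
--**--
------
------
t=5: ------
------
---^--
--*---
--**--
------
------
t=6: ------
------
---*>-
--*---
--**--
------
------
t=7: ------
------
---**-
--*-v-
--**--
------
------

0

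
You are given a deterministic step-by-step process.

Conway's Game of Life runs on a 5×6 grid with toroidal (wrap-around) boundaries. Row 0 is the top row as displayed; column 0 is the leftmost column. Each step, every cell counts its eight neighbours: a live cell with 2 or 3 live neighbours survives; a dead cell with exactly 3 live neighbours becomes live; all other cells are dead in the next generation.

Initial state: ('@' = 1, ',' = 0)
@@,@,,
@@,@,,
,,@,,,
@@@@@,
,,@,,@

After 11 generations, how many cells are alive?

gen 0: @@,@,,
@@,@,,
,,@,,,
@@@@@,
,,@,,@
gen 1: ,,,@@@
@,,@,,
,,,,@@
@,,,@@
,,,,,@
gen 2: @,,@,@
@,,@,,
,,,@,,
@,,,,,
,,,@,,
gen 3: @,@@,@
@,@@,@
,,,,,,
,,,,,,
@,,,@@
gen 4: ,,@,,,
@,@@,@
,,,,,,
,,,,,@
@@,@@,
gen 5: ,,,,,,
,@@@,,
@,,,@@
@,,,@@
@@@@@@
gen 6: ,,,,,@
@@@@@@
,,@,,,
,,@,,,
,@@@,,
gen 7: ,,,,,@
@@@@@@
@,,,@@
,,,,,,
,@@@,,
gen 8: ,,,,,@
,@@@,,
,,@,,,
@@@@@@
,,@,,,
gen 9: ,@,@,,
,@@@,,
,,,,,@
@,,,@@
,,@,,,
gen 10: ,@,@,,
@@,@@,
,@@@,@
@,,,@@
@@@@@@
gen 11: ,,,,,,
,,,,,@
,,,,,,
,,,,,,
,,,,,,

1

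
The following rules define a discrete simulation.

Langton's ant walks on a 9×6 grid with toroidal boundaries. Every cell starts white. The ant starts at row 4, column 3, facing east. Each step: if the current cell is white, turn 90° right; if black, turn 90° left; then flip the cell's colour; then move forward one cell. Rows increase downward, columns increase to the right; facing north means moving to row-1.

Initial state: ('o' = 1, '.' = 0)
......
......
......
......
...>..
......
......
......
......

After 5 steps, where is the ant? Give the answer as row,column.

3,3

k=0  ......
......
......
......
...>..
......
......
......
......
k=1  ......
......
......
......
...o..
...v..
......
......
......
k=2  ......
......
......
......
...o..
..<o..
......
......
......
k=3  ......
......
......
......
..^o..
..oo..
......
......
......
k=4  ......
......
......
......
..o>..
..oo..
......
......
......
k=5  ......
......
......
...^..
..o...
..oo..
......
......
......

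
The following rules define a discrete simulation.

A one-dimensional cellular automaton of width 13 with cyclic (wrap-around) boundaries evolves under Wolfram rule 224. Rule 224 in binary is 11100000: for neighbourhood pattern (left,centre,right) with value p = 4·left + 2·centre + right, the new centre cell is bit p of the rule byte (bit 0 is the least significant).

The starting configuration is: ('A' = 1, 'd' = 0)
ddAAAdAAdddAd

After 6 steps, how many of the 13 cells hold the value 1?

0

step 0: ddAAAdAAdddAd
step 1: dddAAAdAddddd
step 2: ddddAAAdddddd
step 3: dddddAAdddddd
step 4: ddddddAdddddd
step 5: ddddddddddddd
step 6: ddddddddddddd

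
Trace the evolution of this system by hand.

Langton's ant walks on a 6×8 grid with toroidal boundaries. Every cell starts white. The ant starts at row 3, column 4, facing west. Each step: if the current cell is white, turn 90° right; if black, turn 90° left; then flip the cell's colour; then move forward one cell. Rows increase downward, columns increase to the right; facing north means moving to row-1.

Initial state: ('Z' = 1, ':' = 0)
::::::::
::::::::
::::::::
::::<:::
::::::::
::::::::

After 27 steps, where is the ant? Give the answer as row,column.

t=0: ::::::::
::::::::
::::::::
::::<:::
::::::::
::::::::
t=1: ::::::::
::::::::
::::^:::
::::Z:::
::::::::
::::::::
t=2: ::::::::
::::::::
::::Z>::
::::Z:::
::::::::
::::::::
t=3: ::::::::
::::::::
::::ZZ::
::::Zv::
::::::::
::::::::
t=4: ::::::::
::::::::
::::ZZ::
::::<Z::
::::::::
::::::::
t=5: ::::::::
::::::::
::::ZZ::
:::::Z::
::::v:::
::::::::
t=6: ::::::::
::::::::
::::ZZ::
:::::Z::
:::<Z:::
::::::::
t=7: ::::::::
::::::::
::::ZZ::
:::^:Z::
:::ZZ:::
::::::::
t=8: ::::::::
::::::::
::::ZZ::
:::Z>Z::
:::ZZ:::
::::::::
t=9: ::::::::
::::::::
::::ZZ::
:::ZZZ::
:::Zv:::
::::::::
t=10: ::::::::
::::::::
::::ZZ::
:::ZZZ::
:::Z:>::
::::::::
t=11: ::::::::
::::::::
::::ZZ::
:::ZZZ::
:::Z:Z::
:::::v::
t=12: ::::::::
::::::::
::::ZZ::
:::ZZZ::
:::Z:Z::
::::<Z::
t=13: ::::::::
::::::::
::::ZZ::
:::ZZZ::
:::Z^Z::
::::ZZ::
t=14: ::::::::
::::::::
::::ZZ::
:::ZZZ::
:::ZZ>::
::::ZZ::
t=15: ::::::::
::::::::
::::ZZ::
:::ZZ^::
:::ZZ:::
::::ZZ::
t=16: ::::::::
::::::::
::::ZZ::
:::Z<:::
:::ZZ:::
::::ZZ::
t=17: ::::::::
::::::::
::::ZZ::
:::Z::::
:::Zv:::
::::ZZ::
t=18: ::::::::
::::::::
::::ZZ::
:::Z::::
:::Z:>::
::::ZZ::
t=19: ::::::::
::::::::
::::ZZ::
:::Z::::
:::Z:Z::
::::Zv::
t=20: ::::::::
::::::::
::::ZZ::
:::Z::::
:::Z:Z::
::::Z:>:
t=21: ::::::v:
::::::::
::::ZZ::
:::Z::::
:::Z:Z::
::::Z:Z:
t=22: :::::<Z:
::::::::
::::ZZ::
:::Z::::
:::Z:Z::
::::Z:Z:
t=23: :::::ZZ:
::::::::
::::ZZ::
:::Z::::
:::Z:Z::
::::Z^Z:
t=24: :::::ZZ:
::::::::
::::ZZ::
:::Z::::
:::Z:Z::
::::ZZ>:
t=25: :::::ZZ:
::::::::
::::ZZ::
:::Z::::
:::Z:Z^:
::::ZZ::
t=26: :::::ZZ:
::::::::
::::ZZ::
:::Z::::
:::Z:ZZ>
::::ZZ::
t=27: :::::ZZ:
::::::::
::::ZZ::
:::Z::::
:::Z:ZZZ
::::ZZ:v

5,7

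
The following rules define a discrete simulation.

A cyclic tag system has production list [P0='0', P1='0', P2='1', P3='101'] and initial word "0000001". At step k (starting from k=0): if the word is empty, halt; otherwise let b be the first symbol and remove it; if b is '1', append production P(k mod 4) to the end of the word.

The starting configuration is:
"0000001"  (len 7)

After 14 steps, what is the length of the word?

0

gen 0: "0000001"  (len 7)
gen 1: "000001"  (len 6)
gen 2: "00001"  (len 5)
gen 3: "0001"  (len 4)
gen 4: "001"  (len 3)
gen 5: "01"  (len 2)
gen 6: "1"  (len 1)
gen 7: "1"  (len 1)
gen 8: "101"  (len 3)
gen 9: "010"  (len 3)
gen 10: "10"  (len 2)
gen 11: "01"  (len 2)
gen 12: "1"  (len 1)
gen 13: "0"  (len 1)
gen 14: (halted — word empty)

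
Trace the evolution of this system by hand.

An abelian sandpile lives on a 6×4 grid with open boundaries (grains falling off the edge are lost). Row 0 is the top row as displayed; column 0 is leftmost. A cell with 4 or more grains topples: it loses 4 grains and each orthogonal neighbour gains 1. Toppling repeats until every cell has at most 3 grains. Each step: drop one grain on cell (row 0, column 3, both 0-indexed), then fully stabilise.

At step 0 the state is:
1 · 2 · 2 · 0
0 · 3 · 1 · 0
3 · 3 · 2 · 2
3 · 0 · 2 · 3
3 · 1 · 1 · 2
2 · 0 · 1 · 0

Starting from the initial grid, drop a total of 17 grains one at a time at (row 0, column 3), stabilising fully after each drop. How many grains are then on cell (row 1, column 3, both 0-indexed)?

0

0) 1 · 2 · 2 · 0
0 · 3 · 1 · 0
3 · 3 · 2 · 2
3 · 0 · 2 · 3
3 · 1 · 1 · 2
2 · 0 · 1 · 0
1) 1 · 2 · 2 · 1
0 · 3 · 1 · 0
3 · 3 · 2 · 2
3 · 0 · 2 · 3
3 · 1 · 1 · 2
2 · 0 · 1 · 0
2) 1 · 2 · 2 · 2
0 · 3 · 1 · 0
3 · 3 · 2 · 2
3 · 0 · 2 · 3
3 · 1 · 1 · 2
2 · 0 · 1 · 0
3) 1 · 2 · 2 · 3
0 · 3 · 1 · 0
3 · 3 · 2 · 2
3 · 0 · 2 · 3
3 · 1 · 1 · 2
2 · 0 · 1 · 0
4) 1 · 2 · 3 · 0
0 · 3 · 1 · 1
3 · 3 · 2 · 2
3 · 0 · 2 · 3
3 · 1 · 1 · 2
2 · 0 · 1 · 0
5) 1 · 2 · 3 · 1
0 · 3 · 1 · 1
3 · 3 · 2 · 2
3 · 0 · 2 · 3
3 · 1 · 1 · 2
2 · 0 · 1 · 0
6) 1 · 2 · 3 · 2
0 · 3 · 1 · 1
3 · 3 · 2 · 2
3 · 0 · 2 · 3
3 · 1 · 1 · 2
2 · 0 · 1 · 0
7) 1 · 2 · 3 · 3
0 · 3 · 1 · 1
3 · 3 · 2 · 2
3 · 0 · 2 · 3
3 · 1 · 1 · 2
2 · 0 · 1 · 0
8) 1 · 3 · 0 · 1
0 · 3 · 2 · 2
3 · 3 · 2 · 2
3 · 0 · 2 · 3
3 · 1 · 1 · 2
2 · 0 · 1 · 0
9) 1 · 3 · 0 · 2
0 · 3 · 2 · 2
3 · 3 · 2 · 2
3 · 0 · 2 · 3
3 · 1 · 1 · 2
2 · 0 · 1 · 0
10) 1 · 3 · 0 · 3
0 · 3 · 2 · 2
3 · 3 · 2 · 2
3 · 0 · 2 · 3
3 · 1 · 1 · 2
2 · 0 · 1 · 0
11) 1 · 3 · 1 · 0
0 · 3 · 2 · 3
3 · 3 · 2 · 2
3 · 0 · 2 · 3
3 · 1 · 1 · 2
2 · 0 · 1 · 0
12) 1 · 3 · 1 · 1
0 · 3 · 2 · 3
3 · 3 · 2 · 2
3 · 0 · 2 · 3
3 · 1 · 1 · 2
2 · 0 · 1 · 0
13) 1 · 3 · 1 · 2
0 · 3 · 2 · 3
3 · 3 · 2 · 2
3 · 0 · 2 · 3
3 · 1 · 1 · 2
2 · 0 · 1 · 0
14) 1 · 3 · 1 · 3
0 · 3 · 2 · 3
3 · 3 · 2 · 2
3 · 0 · 2 · 3
3 · 1 · 1 · 2
2 · 0 · 1 · 0
15) 1 · 3 · 2 · 1
0 · 3 · 3 · 0
3 · 3 · 2 · 3
3 · 0 · 2 · 3
3 · 1 · 1 · 2
2 · 0 · 1 · 0
16) 1 · 3 · 2 · 2
0 · 3 · 3 · 0
3 · 3 · 2 · 3
3 · 0 · 2 · 3
3 · 1 · 1 · 2
2 · 0 · 1 · 0
17) 1 · 3 · 2 · 3
0 · 3 · 3 · 0
3 · 3 · 2 · 3
3 · 0 · 2 · 3
3 · 1 · 1 · 2
2 · 0 · 1 · 0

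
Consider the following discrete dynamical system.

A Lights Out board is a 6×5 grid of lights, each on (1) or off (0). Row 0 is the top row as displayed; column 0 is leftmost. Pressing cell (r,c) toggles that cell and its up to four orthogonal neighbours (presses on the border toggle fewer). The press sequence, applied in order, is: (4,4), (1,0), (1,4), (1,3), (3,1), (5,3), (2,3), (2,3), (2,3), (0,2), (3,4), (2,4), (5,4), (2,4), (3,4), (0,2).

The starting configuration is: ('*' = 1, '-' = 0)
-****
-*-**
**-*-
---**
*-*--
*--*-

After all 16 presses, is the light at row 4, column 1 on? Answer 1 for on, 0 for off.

gen 0: -****
-*-**
**-*-
---**
*-*--
*--*-
gen 1: -****
-*-**
**-*-
---*-
*-***
*--**
gen 2: *****
*--**
-*-*-
---*-
*-***
*--**
gen 3: ****-
*----
-*-**
---*-
*-***
*--**
gen 4: ***--
*-***
-*--*
---*-
*-***
*--**
gen 5: ***--
*-***
----*
****-
*****
*--**
gen 6: ***--
*-***
----*
****-
***-*
*-*--
gen 7: ***--
*-*-*
--**-
***--
***-*
*-*--
gen 8: ***--
*-***
----*
****-
***-*
*-*--
gen 9: ***--
*-*-*
--**-
***--
***-*
*-*--
gen 10: *--*-
*---*
--**-
***--
***-*
*-*--
gen 11: *--*-
*---*
--***
*****
***--
*-*--
gen 12: *--*-
*----
--*--
****-
***--
*-*--
gen 13: *--*-
*----
--*--
****-
***-*
*-***
gen 14: *--*-
*---*
--***
*****
***-*
*-***
gen 15: *--*-
*---*
--**-
***--
***--
*-***
gen 16: ***--
*-*-*
--**-
***--
***--
*-***

1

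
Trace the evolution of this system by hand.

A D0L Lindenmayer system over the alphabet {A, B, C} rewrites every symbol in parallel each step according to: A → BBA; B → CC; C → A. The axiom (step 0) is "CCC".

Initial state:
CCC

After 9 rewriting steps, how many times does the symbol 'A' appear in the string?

step 0: CCC
step 1: AAA
step 2: BBABBABBA
step 3: CCCCBBACCCCBBACCCCBBA
step 4: AAAACCCCBBAAAAACCCCBBAAAAACCCCBBA
step 5: BBABBABBABBAAAAACCCCBBABBABBABBABBAAAAACCCCBBABBABBABBABBAAAAACCCCBBA
step 6: CCCCBBACCCCBBACCCCBBACCCCBBABBABBABBABBAAAAACCCCBBACCCCBBA…CCCCBBACCCCBBACCCCBBACCCCBBACCCCBBABBABBABBABBAAAAACCCCBBA  (len 153)
step 7: AAAACCCCBBAAAAACCCCBBAAAAACCCCBBAAAAACCCCBBACCCCBBACCCCBBA…CCCCBBACCCCBBACCCCBBACCCCBBACCCCBBABBABBABBABBAAAAACCCCBBA  (len 285)
step 8: BBABBABBABBAAAAACCCCBBABBABBABBABBAAAAACCCCBBABBABBABBABBA…CCCCBBACCCCBBACCCCBBACCCCBBACCCCBBABBABBABBABBAAAAACCCCBBA  (len 561)
step 9: CCCCBBACCCCBBACCCCBBACCCCBBABBABBABBABBAAAAACCCCBBACCCCBBA…CCCCBBACCCCBBACCCCBBACCCCBBACCCCBBABBABBABBABBAAAAACCCCBBA  (len 1173)

363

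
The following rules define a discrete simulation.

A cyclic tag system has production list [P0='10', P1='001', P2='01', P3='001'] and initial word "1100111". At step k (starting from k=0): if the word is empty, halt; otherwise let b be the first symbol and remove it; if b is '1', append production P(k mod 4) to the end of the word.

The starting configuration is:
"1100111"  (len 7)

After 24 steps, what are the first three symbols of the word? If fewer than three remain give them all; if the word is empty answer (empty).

110

0) "1100111"  (len 7)
1) "10011110"  (len 8)
2) "0011110001"  (len 10)
3) "011110001"  (len 9)
4) "11110001"  (len 8)
5) "111000110"  (len 9)
6) "11000110001"  (len 11)
7) "100011000101"  (len 12)
8) "00011000101001"  (len 14)
9) "0011000101001"  (len 13)
10) "011000101001"  (len 12)
11) "11000101001"  (len 11)
12) "1000101001001"  (len 13)
13) "00010100100110"  (len 14)
14) "0010100100110"  (len 13)
15) "010100100110"  (len 12)
16) "10100100110"  (len 11)
17) "010010011010"  (len 12)
18) "10010011010"  (len 11)
19) "001001101001"  (len 12)
20) "01001101001"  (len 11)
21) "1001101001"  (len 10)
22) "001101001001"  (len 12)
23) "01101001001"  (len 11)
24) "1101001001"  (len 10)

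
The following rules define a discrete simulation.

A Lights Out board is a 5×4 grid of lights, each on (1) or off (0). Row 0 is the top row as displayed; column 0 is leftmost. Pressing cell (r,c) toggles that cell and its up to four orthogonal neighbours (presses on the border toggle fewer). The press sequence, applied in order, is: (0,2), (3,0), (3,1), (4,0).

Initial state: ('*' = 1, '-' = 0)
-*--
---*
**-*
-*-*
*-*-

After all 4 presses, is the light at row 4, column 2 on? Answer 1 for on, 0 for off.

k=0  -*--
---*
**-*
-*-*
*-*-
k=1  --**
--**
**-*
-*-*
*-*-
k=2  --**
--**
-*-*
*--*
--*-
k=3  --**
--**
---*
-***
-**-
k=4  --**
--**
---*
****
*-*-

1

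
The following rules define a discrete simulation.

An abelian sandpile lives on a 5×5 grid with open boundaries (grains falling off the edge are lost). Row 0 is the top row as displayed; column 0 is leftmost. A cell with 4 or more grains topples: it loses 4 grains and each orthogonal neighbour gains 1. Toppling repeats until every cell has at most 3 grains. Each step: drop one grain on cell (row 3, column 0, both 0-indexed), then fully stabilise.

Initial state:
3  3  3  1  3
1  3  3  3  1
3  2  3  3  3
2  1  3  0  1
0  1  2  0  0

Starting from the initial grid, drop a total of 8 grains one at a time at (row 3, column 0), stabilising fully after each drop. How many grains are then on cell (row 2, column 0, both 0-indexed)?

1

k=0  3  3  3  1  3
1  3  3  3  1
3  2  3  3  3
2  1  3  0  1
0  1  2  0  0
k=1  3  3  3  1  3
1  3  3  3  1
3  2  3  3  3
3  1  3  0  1
0  1  2  0  0
k=2  3  3  3  1  3
2  3  3  3  1
0  3  3  3  3
1  2  3  0  1
1  1  2  0  0
k=3  3  3  3  1  3
2  3  3  3  1
0  3  3  3  3
2  2  3  0  1
1  1  2  0  0
k=4  3  3  3  1  3
2  3  3  3  1
0  3  3  3  3
3  2  3  0  1
1  1  2  0  0
k=5  3  3  3  1  3
2  3  3  3  1
1  3  3  3  3
0  3  3  0  1
2  1  2  0  0
k=6  3  3  3  1  3
2  3  3  3  1
1  3  3  3  3
1  3  3  0  1
2  1  2  0  0
k=7  3  3  3  1  3
2  3  3  3  1
1  3  3  3  3
2  3  3  0  1
2  1  2  0  0
k=8  3  3  3  1  3
2  3  3  3  1
1  3  3  3  3
3  3  3  0  1
2  1  2  0  0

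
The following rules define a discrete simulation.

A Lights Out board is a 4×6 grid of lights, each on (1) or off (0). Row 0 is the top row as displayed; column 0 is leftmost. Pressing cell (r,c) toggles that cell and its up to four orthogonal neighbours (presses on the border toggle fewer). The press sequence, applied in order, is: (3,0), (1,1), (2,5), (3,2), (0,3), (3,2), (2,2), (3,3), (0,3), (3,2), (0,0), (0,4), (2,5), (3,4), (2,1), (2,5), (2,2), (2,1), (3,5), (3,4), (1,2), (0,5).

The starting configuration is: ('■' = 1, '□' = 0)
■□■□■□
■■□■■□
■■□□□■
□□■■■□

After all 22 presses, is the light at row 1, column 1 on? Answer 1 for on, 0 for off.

t=0: ■□■□■□
■■□■■□
■■□□□■
□□■■■□
t=1: ■□■□■□
■■□■■□
□■□□□■
■■■■■□
t=2: ■■■□■□
□□■■■□
□□□□□■
■■■■■□
t=3: ■■■□■□
□□■■■■
□□□□■□
■■■■■■
t=4: ■■■□■□
□□■■■■
□□■□■□
■□□□■■
t=5: ■■□■□□
□□■□■■
□□■□■□
■□□□■■
t=6: ■■□■□□
□□■□■■
□□□□■□
■■■■■■
t=7: ■■□■□□
□□□□■■
□■■■■□
■■□■■■
t=8: ■■□■□□
□□□□■■
□■■□■□
■■■□□■
t=9: ■■■□■□
□□□■■■
□■■□■□
■■■□□■
t=10: ■■■□■□
□□□■■■
□■□□■□
■□□■□■
t=11: □□■□■□
■□□■■■
□■□□■□
■□□■□■
t=12: □□■■□■
■□□■□■
□■□□■□
■□□■□■
t=13: □□■■□■
■□□■□□
□■□□□■
■□□■□□
t=14: □□■■□■
■□□■□□
□■□□■■
■□□□■■
t=15: □□■■□■
■■□■□□
■□■□■■
■■□□■■
t=16: □□■■□■
■■□■□■
■□■□□□
■■□□■□
t=17: □□■■□■
■■■■□■
■■□■□□
■■■□■□
t=18: □□■■□■
■□■■□■
□□■■□□
■□■□■□
t=19: □□■■□■
■□■■□■
□□■■□■
■□■□□■
t=20: □□■■□■
■□■■□■
□□■■■■
■□■■■□
t=21: □□□■□■
■■□□□■
□□□■■■
■□■■■□
t=22: □□□■■□
■■□□□□
□□□■■■
■□■■■□

1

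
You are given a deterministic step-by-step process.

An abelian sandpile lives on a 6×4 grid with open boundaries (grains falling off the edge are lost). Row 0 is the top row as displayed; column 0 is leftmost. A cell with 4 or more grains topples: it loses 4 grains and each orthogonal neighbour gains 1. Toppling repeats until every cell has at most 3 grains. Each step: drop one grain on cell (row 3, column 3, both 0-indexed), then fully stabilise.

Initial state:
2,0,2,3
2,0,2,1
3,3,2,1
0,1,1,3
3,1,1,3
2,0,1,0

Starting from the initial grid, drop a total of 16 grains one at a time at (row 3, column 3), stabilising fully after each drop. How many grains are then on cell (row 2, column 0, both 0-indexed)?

[0] 2,0,2,3
2,0,2,1
3,3,2,1
0,1,1,3
3,1,1,3
2,0,1,0
[1] 2,0,2,3
2,0,2,1
3,3,2,2
0,1,2,1
3,1,2,0
2,0,1,1
[2] 2,0,2,3
2,0,2,1
3,3,2,2
0,1,2,2
3,1,2,0
2,0,1,1
[3] 2,0,2,3
2,0,2,1
3,3,2,2
0,1,2,3
3,1,2,0
2,0,1,1
[4] 2,0,2,3
2,0,2,1
3,3,2,3
0,1,3,0
3,1,2,1
2,0,1,1
[5] 2,0,2,3
2,0,2,1
3,3,2,3
0,1,3,1
3,1,2,1
2,0,1,1
[6] 2,0,2,3
2,0,2,1
3,3,2,3
0,1,3,2
3,1,2,1
2,0,1,1
[7] 2,0,2,3
2,0,2,1
3,3,2,3
0,1,3,3
3,1,2,1
2,0,1,1
[8] 2,0,2,3
3,1,3,2
0,1,1,1
1,3,1,2
3,1,3,2
2,0,1,1
[9] 2,0,2,3
3,1,3,2
0,1,1,1
1,3,1,3
3,1,3,2
2,0,1,1
[10] 2,0,2,3
3,1,3,2
0,1,1,2
1,3,2,0
3,1,3,3
2,0,1,1
[11] 2,0,2,3
3,1,3,2
0,1,1,2
1,3,2,1
3,1,3,3
2,0,1,1
[12] 2,0,2,3
3,1,3,2
0,1,1,2
1,3,2,2
3,1,3,3
2,0,1,1
[13] 2,0,2,3
3,1,3,2
0,1,1,2
1,3,2,3
3,1,3,3
2,0,1,1
[14] 2,0,2,3
3,1,3,2
0,2,2,3
2,0,1,2
3,3,1,1
2,0,2,2
[15] 2,0,2,3
3,1,3,2
0,2,2,3
2,0,1,3
3,3,1,1
2,0,2,2
[16] 2,0,2,3
3,1,3,3
0,2,3,0
2,0,2,1
3,3,1,2
2,0,2,2

0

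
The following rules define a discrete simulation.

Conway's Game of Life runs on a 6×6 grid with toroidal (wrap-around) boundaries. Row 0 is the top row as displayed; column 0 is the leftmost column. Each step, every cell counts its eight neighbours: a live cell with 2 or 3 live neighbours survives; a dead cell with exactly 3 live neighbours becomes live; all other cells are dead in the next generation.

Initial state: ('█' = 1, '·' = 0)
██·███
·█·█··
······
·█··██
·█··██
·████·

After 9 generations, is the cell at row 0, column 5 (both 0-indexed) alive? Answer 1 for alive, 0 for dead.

1

[0] ██·███
·█·█··
······
·█··██
·█··██
·████·
[1] ·····█
·█·█·█
█·█·█·
····██
·█····
······
[2] █···█·
·███·█
███···
██·███
······
······
[3] ██████
···███
······
···███
█···██
······
[4] ███···
·█····
······
█··█··
█··█··
··█···
[5] █·█···
███···
······
······
·███··
█·██··
[6] █····█
█·█···
·█····
··█···
·█·█··
█·····
[7] █····█
█····█
·██···
·██···
·██···
██···█
[8] ····█·
·····█
··█···
█··█··
······
··█··█
[9] ····██
······
······
······
······
······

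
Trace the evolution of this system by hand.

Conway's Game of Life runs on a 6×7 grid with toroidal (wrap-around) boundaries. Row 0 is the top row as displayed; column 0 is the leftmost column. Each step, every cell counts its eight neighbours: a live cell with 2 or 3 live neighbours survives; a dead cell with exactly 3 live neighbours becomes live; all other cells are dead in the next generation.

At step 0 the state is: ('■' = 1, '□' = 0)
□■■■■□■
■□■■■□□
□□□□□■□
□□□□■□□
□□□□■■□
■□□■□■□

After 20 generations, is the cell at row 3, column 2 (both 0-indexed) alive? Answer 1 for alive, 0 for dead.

0

k=0  □■■■■□■
■□■■■□□
□□□□□■□
□□□□■□□
□□□□■■□
■□□■□■□
k=1  □□□□□□■
■□□□□□■
□□□□□■□
□□□□■□□
□□□■□■■
■■□□□□□
k=2  □■□□□□■
■□□□□■■
□□□□□■■
□□□□■□■
■□□□■■■
■□□□□■□
k=3  □■□□□□□
□□□□□□□
□□□□■□□
□□□□■□□
■□□□■□□
□■□□■□□
k=4  □□□□□□□
□□□□□□□
□□□□□□□
□□□■■■□
□□□■■■□
■■□□□□□
k=5  □□□□□□□
□□□□□□□
□□□□■□□
□□□■□■□
□□■■□■■
□□□□■□□
k=6  □□□□□□□
□□□□□□□
□□□□■□□
□□■■□■■
□□■■□■■
□□□■■■□
k=7  □□□□■□□
□□□□□□□
□□□■■■□
□□■□□□■
□□□□□□□
□□■■□■■
k=8  □□□■■■□
□□□■□■□
□□□■■■□
□□□■■■□
□□■■□■■
□□□■■■□
k=9  □□■□□□■
□□■□□□■
□□■□□□■
□□□□□□□
□□■□□□■
□□□□□□□
k=10  □□□□□□□
■■■■□■■
□□□□□□□
□□□□□□□
□□□□□□□
□□□□□□□
k=11  ■■■□□□■
■■■□□□■
■■■□□□■
□□□□□□□
□□□□□□□
□□□□□□□
k=12  □□■□□□■
□□□■□■□
□□■□□□■
■■□□□□□
□□□□□□□
■■□□□□□
k=13  ■■■□□□■
□□■■□■■
■■■□□□■
■■□□□□□
□□□□□□□
■■□□□□□
k=14  □□□■□■□
□□□■□■□
□□□■□■□
□□■□□□■
□□□□□□□
□□■□□□■
k=15  □□■■□■■
□□■■□■■
□□■■□■■
□□□□□□□
□□□□□□□
□□□□□□□
k=16  □□■■□■■
■■□□□□□
□□■■□■■
□□□□□□□
□□□□□□□
□□□□□□□
k=17  ■■■□□□■
■■□□□□□
■■■□□□■
□□□□□□□
□□□□□□□
□□□□□□□
k=18  □□■□□□■
□□□□□□□
□□■□□□■
■■□□□□□
□□□□□□□
■■□□□□□
k=19  ■■□□□□□
□□□□□□□
■■□□□□□
■■□□□□□
□□□□□□□
■■□□□□□
k=20  ■■□□□□□
□□□□□□□
■■□□□□□
■■□□□□□
□□□□□□□
■■□□□□□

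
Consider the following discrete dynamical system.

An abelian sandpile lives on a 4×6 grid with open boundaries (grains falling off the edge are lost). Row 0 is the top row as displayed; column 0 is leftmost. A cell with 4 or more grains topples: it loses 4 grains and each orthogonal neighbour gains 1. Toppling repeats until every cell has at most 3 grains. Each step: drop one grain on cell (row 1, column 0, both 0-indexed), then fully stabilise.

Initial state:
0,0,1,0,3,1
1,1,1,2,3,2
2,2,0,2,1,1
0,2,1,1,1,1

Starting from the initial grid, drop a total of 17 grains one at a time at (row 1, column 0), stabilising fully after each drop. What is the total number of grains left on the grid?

37

[0] 0,0,1,0,3,1
1,1,1,2,3,2
2,2,0,2,1,1
0,2,1,1,1,1
[1] 0,0,1,0,3,1
2,1,1,2,3,2
2,2,0,2,1,1
0,2,1,1,1,1
[2] 0,0,1,0,3,1
3,1,1,2,3,2
2,2,0,2,1,1
0,2,1,1,1,1
[3] 1,0,1,0,3,1
0,2,1,2,3,2
3,2,0,2,1,1
0,2,1,1,1,1
[4] 1,0,1,0,3,1
1,2,1,2,3,2
3,2,0,2,1,1
0,2,1,1,1,1
[5] 1,0,1,0,3,1
2,2,1,2,3,2
3,2,0,2,1,1
0,2,1,1,1,1
[6] 1,0,1,0,3,1
3,2,1,2,3,2
3,2,0,2,1,1
0,2,1,1,1,1
[7] 2,0,1,0,3,1
1,3,1,2,3,2
0,3,0,2,1,1
1,2,1,1,1,1
[8] 2,0,1,0,3,1
2,3,1,2,3,2
0,3,0,2,1,1
1,2,1,1,1,1
[9] 2,0,1,0,3,1
3,3,1,2,3,2
0,3,0,2,1,1
1,2,1,1,1,1
[10] 3,1,1,0,3,1
1,1,2,2,3,2
2,0,1,2,1,1
1,3,1,1,1,1
[11] 3,1,1,0,3,1
2,1,2,2,3,2
2,0,1,2,1,1
1,3,1,1,1,1
[12] 3,1,1,0,3,1
3,1,2,2,3,2
2,0,1,2,1,1
1,3,1,1,1,1
[13] 0,2,1,0,3,1
1,2,2,2,3,2
3,0,1,2,1,1
1,3,1,1,1,1
[14] 0,2,1,0,3,1
2,2,2,2,3,2
3,0,1,2,1,1
1,3,1,1,1,1
[15] 0,2,1,0,3,1
3,2,2,2,3,2
3,0,1,2,1,1
1,3,1,1,1,1
[16] 1,2,1,0,3,1
1,3,2,2,3,2
0,1,1,2,1,1
2,3,1,1,1,1
[17] 1,2,1,0,3,1
2,3,2,2,3,2
0,1,1,2,1,1
2,3,1,1,1,1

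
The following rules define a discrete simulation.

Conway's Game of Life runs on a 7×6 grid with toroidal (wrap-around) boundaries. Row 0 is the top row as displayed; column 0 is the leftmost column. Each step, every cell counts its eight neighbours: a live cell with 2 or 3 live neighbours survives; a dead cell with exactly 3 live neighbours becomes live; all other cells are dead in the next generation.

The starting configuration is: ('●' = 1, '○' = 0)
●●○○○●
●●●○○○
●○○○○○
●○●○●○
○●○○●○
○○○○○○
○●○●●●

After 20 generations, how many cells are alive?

t=0: ●●○○○●
●●●○○○
●○○○○○
●○●○●○
○●○○●○
○○○○○○
○●○●●●
t=1: ○○○●○○
○○●○○○
●○●●○○
●○○●○○
○●○●○●
●○●●○●
○●●○●●
t=2: ○●○●●○
○●●○○○
○○●●○○
●○○●○●
○●○●○●
○○○○○○
○●○○○●
t=3: ○●○●●○
○●○○●○
●○○●●○
●●○●○●
○○●○○●
○○●○●○
●○●○●○
t=4: ●●○○●○
●●○○○○
○○○●○○
○●○●○○
○○●○○●
○○●○●○
○○●○●○
t=5: ●○●●○○
●●●○○●
●●○○○○
○○○●●○
○●●○●○
○●●○●●
○○●○●○
t=6: ●○○○●○
○○○●○●
○○○●●○
●○○●●●
●●○○○○
●○○○●●
●○○○●○
t=7: ●○○●●○
○○○●○●
●○●○○○
●●●●○○
○●○●○○
○○○○●○
●●○●●○
t=8: ●●○○○○
●●●●○●
●○○○●●
●○○●○○
●●○●●○
●●○○●●
●●●○○○
t=9: ○○○●○○
○○●●○○
○○○○○○
○○●●○○
○○○●○○
○○○○●○
○○●○○○
t=10: ○○○●○○
○○●●○○
○○○○○○
○○●●○○
○○●●●○
○○○●○○
○○○●○○
t=11: ○○○●●○
○○●●○○
○○○○○○
○○●○●○
○○○○●○
○○○○○○
○○●●●○
t=12: ○○○○○○
○○●●●○
○○●○○○
○○○●○○
○○○●○○
○○○○●○
○○●○●○
t=13: ○○●○●○
○○●●○○
○○●○●○
○○●●○○
○○○●●○
○○○○●○
○○○●○○
t=14: ○○●○●○
○●●○●○
○●○○●○
○○●○○○
○○●○●○
○○○○●○
○○○●●○
t=15: ○●●○●●
○●●○●●
○●○○○○
○●●○○○
○○○○○○
○○○○●●
○○○○●●
t=16: ○●●○○○
○○○○●●
○○○●○○
○●●○○○
○○○○○○
○○○○●●
○○○○○○
t=17: ○○○○○○
○○●●●○
○○●●●○
○○●○○○
○○○○○○
○○○○○○
○○○○○○
t=18: ○○○●○○
○○●○●○
○●○○●○
○○●○○○
○○○○○○
○○○○○○
○○○○○○
t=19: ○○○●○○
○○●○●○
○●●○○○
○○○○○○
○○○○○○
○○○○○○
○○○○○○
t=20: ○○○●○○
○●●○○○
○●●●○○
○○○○○○
○○○○○○
○○○○○○
○○○○○○

6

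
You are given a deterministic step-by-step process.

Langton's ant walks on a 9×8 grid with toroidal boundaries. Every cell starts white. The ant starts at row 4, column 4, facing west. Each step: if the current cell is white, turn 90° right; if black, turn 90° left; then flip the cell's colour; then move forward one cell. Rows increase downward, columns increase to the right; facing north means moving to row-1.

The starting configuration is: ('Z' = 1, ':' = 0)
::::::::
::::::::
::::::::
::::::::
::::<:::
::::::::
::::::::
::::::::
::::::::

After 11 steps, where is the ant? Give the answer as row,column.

gen 0: ::::::::
::::::::
::::::::
::::::::
::::<:::
::::::::
::::::::
::::::::
::::::::
gen 1: ::::::::
::::::::
::::::::
::::^:::
::::Z:::
::::::::
::::::::
::::::::
::::::::
gen 2: ::::::::
::::::::
::::::::
::::Z>::
::::Z:::
::::::::
::::::::
::::::::
::::::::
gen 3: ::::::::
::::::::
::::::::
::::ZZ::
::::Zv::
::::::::
::::::::
::::::::
::::::::
gen 4: ::::::::
::::::::
::::::::
::::ZZ::
::::<Z::
::::::::
::::::::
::::::::
::::::::
gen 5: ::::::::
::::::::
::::::::
::::ZZ::
:::::Z::
::::v:::
::::::::
::::::::
::::::::
gen 6: ::::::::
::::::::
::::::::
::::ZZ::
:::::Z::
:::<Z:::
::::::::
::::::::
::::::::
gen 7: ::::::::
::::::::
::::::::
::::ZZ::
:::^:Z::
:::ZZ:::
::::::::
::::::::
::::::::
gen 8: ::::::::
::::::::
::::::::
::::ZZ::
:::Z>Z::
:::ZZ:::
::::::::
::::::::
::::::::
gen 9: ::::::::
::::::::
::::::::
::::ZZ::
:::ZZZ::
:::Zv:::
::::::::
::::::::
::::::::
gen 10: ::::::::
::::::::
::::::::
::::ZZ::
:::ZZZ::
:::Z:>::
::::::::
::::::::
::::::::
gen 11: ::::::::
::::::::
::::::::
::::ZZ::
:::ZZZ::
:::Z:Z::
:::::v::
::::::::
::::::::

6,5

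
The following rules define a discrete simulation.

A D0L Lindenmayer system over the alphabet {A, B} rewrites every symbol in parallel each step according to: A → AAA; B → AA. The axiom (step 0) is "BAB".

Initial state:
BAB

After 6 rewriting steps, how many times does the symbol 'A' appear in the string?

1701

t=0: BAB
t=1: AAAAAAA
t=2: AAAAAAAAAAAAAAAAAAAAA
t=3: AAAAAAAAAAAAAAAAAAAAAAAAAAAAAAAAAAAAAAAAAAAAAAAAAAAAAAAAAAAAAAA
t=4: AAAAAAAAAAAAAAAAAAAAAAAAAAAAAAAAAAAAAAAAAAAAAAAAAAAAAAAAAA…AAAAAAAAAAAAAAAAAAAAAAAAAAAAAAAAAAAAAAAAAAAAAAAAAAAAAAAAAA  (len 189)
t=5: AAAAAAAAAAAAAAAAAAAAAAAAAAAAAAAAAAAAAAAAAAAAAAAAAAAAAAAAAA…AAAAAAAAAAAAAAAAAAAAAAAAAAAAAAAAAAAAAAAAAAAAAAAAAAAAAAAAAA  (len 567)
t=6: AAAAAAAAAAAAAAAAAAAAAAAAAAAAAAAAAAAAAAAAAAAAAAAAAAAAAAAAAA…AAAAAAAAAAAAAAAAAAAAAAAAAAAAAAAAAAAAAAAAAAAAAAAAAAAAAAAAAA  (len 1701)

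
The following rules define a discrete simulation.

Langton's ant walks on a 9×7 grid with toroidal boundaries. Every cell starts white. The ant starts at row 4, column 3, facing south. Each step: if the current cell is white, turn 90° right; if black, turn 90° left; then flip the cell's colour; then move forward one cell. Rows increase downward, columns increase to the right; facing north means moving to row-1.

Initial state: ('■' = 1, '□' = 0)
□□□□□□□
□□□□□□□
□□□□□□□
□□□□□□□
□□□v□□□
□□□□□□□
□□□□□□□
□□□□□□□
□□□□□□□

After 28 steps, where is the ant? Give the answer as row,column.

2,5

t=0: □□□□□□□
□□□□□□□
□□□□□□□
□□□□□□□
□□□v□□□
□□□□□□□
□□□□□□□
□□□□□□□
□□□□□□□
t=1: □□□□□□□
□□□□□□□
□□□□□□□
□□□□□□□
□□<■□□□
□□□□□□□
□□□□□□□
□□□□□□□
□□□□□□□
t=2: □□□□□□□
□□□□□□□
□□□□□□□
□□^□□□□
□□■■□□□
□□□□□□□
□□□□□□□
□□□□□□□
□□□□□□□
t=3: □□□□□□□
□□□□□□□
□□□□□□□
□□■>□□□
□□■■□□□
□□□□□□□
□□□□□□□
□□□□□□□
□□□□□□□
t=4: □□□□□□□
□□□□□□□
□□□□□□□
□□■■□□□
□□■v□□□
□□□□□□□
□□□□□□□
□□□□□□□
□□□□□□□
t=5: □□□□□□□
□□□□□□□
□□□□□□□
□□■■□□□
□□■□>□□
□□□□□□□
□□□□□□□
□□□□□□□
□□□□□□□
t=6: □□□□□□□
□□□□□□□
□□□□□□□
□□■■□□□
□□■□■□□
□□□□v□□
□□□□□□□
□□□□□□□
□□□□□□□
t=7: □□□□□□□
□□□□□□□
□□□□□□□
□□■■□□□
□□■□■□□
□□□<■□□
□□□□□□□
□□□□□□□
□□□□□□□
t=8: □□□□□□□
□□□□□□□
□□□□□□□
□□■■□□□
□□■^■□□
□□□■■□□
□□□□□□□
□□□□□□□
□□□□□□□
t=9: □□□□□□□
□□□□□□□
□□□□□□□
□□■■□□□
□□■■>□□
□□□■■□□
□□□□□□□
□□□□□□□
□□□□□□□
t=10: □□□□□□□
□□□□□□□
□□□□□□□
□□■■^□□
□□■■□□□
□□□■■□□
□□□□□□□
□□□□□□□
□□□□□□□
t=11: □□□□□□□
□□□□□□□
□□□□□□□
□□■■■>□
□□■■□□□
□□□■■□□
□□□□□□□
□□□□□□□
□□□□□□□
t=12: □□□□□□□
□□□□□□□
□□□□□□□
□□■■■■□
□□■■□v□
□□□■■□□
□□□□□□□
□□□□□□□
□□□□□□□
t=13: □□□□□□□
□□□□□□□
□□□□□□□
□□■■■■□
□□■■<■□
□□□■■□□
□□□□□□□
□□□□□□□
□□□□□□□
t=14: □□□□□□□
□□□□□□□
□□□□□□□
□□■■^■□
□□■■■■□
□□□■■□□
□□□□□□□
□□□□□□□
□□□□□□□
t=15: □□□□□□□
□□□□□□□
□□□□□□□
□□■<□■□
□□■■■■□
□□□■■□□
□□□□□□□
□□□□□□□
□□□□□□□
t=16: □□□□□□□
□□□□□□□
□□□□□□□
□□■□□■□
□□■v■■□
□□□■■□□
□□□□□□□
□□□□□□□
□□□□□□□
t=17: □□□□□□□
□□□□□□□
□□□□□□□
□□■□□■□
□□■□>■□
□□□■■□□
□□□□□□□
□□□□□□□
□□□□□□□
t=18: □□□□□□□
□□□□□□□
□□□□□□□
□□■□^■□
□□■□□■□
□□□■■□□
□□□□□□□
□□□□□□□
□□□□□□□
t=19: □□□□□□□
□□□□□□□
□□□□□□□
□□■□■>□
□□■□□■□
□□□■■□□
□□□□□□□
□□□□□□□
□□□□□□□
t=20: □□□□□□□
□□□□□□□
□□□□□^□
□□■□■□□
□□■□□■□
□□□■■□□
□□□□□□□
□□□□□□□
□□□□□□□
t=21: □□□□□□□
□□□□□□□
□□□□□■>
□□■□■□□
□□■□□■□
□□□■■□□
□□□□□□□
□□□□□□□
□□□□□□□
t=22: □□□□□□□
□□□□□□□
□□□□□■■
□□■□■□v
□□■□□■□
□□□■■□□
□□□□□□□
□□□□□□□
□□□□□□□
t=23: □□□□□□□
□□□□□□□
□□□□□■■
□□■□■<■
□□■□□■□
□□□■■□□
□□□□□□□
□□□□□□□
□□□□□□□
t=24: □□□□□□□
□□□□□□□
□□□□□^■
□□■□■■■
□□■□□■□
□□□■■□□
□□□□□□□
□□□□□□□
□□□□□□□
t=25: □□□□□□□
□□□□□□□
□□□□<□■
□□■□■■■
□□■□□■□
□□□■■□□
□□□□□□□
□□□□□□□
□□□□□□□
t=26: □□□□□□□
□□□□^□□
□□□□■□■
□□■□■■■
□□■□□■□
□□□■■□□
□□□□□□□
□□□□□□□
□□□□□□□
t=27: □□□□□□□
□□□□■>□
□□□□■□■
□□■□■■■
□□■□□■□
□□□■■□□
□□□□□□□
□□□□□□□
□□□□□□□
t=28: □□□□□□□
□□□□■■□
□□□□■v■
□□■□■■■
□□■□□■□
□□□■■□□
□□□□□□□
□□□□□□□
□□□□□□□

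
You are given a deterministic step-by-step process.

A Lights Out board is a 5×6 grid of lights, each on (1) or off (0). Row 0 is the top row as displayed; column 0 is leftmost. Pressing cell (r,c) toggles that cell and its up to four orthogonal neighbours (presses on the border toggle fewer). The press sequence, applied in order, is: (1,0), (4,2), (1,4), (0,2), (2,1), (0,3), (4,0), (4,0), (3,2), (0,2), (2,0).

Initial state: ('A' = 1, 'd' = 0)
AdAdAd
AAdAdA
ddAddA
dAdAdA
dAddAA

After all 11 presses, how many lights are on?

16

0) AdAdAd
AAdAdA
ddAddA
dAdAdA
dAddAA
1) ddAdAd
dddAdA
AdAddA
dAdAdA
dAddAA
2) ddAdAd
dddAdA
AdAddA
dAAAdA
ddAAAA
3) ddAddd
ddddAd
AdAdAA
dAAAdA
ddAAAA
4) dAdAdd
ddAdAd
AdAdAA
dAAAdA
ddAAAA
5) dAdAdd
dAAdAd
dAddAA
ddAAdA
ddAAAA
6) dAAdAd
dAAAAd
dAddAA
ddAAdA
ddAAAA
7) dAAdAd
dAAAAd
dAddAA
AdAAdA
AAAAAA
8) dAAdAd
dAAAAd
dAddAA
ddAAdA
ddAAAA
9) dAAdAd
dAAAAd
dAAdAA
dAdddA
dddAAA
10) dddAAd
dAdAAd
dAAdAA
dAdddA
dddAAA
11) dddAAd
AAdAAd
AdAdAA
AAdddA
dddAAA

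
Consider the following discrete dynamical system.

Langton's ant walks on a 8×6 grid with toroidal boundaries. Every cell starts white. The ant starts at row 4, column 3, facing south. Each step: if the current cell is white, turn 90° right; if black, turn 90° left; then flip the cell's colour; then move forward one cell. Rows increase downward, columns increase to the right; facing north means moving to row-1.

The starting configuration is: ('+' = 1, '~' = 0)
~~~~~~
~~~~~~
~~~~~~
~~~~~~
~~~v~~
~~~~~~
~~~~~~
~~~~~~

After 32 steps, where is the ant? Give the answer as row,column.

2,5

k=0  ~~~~~~
~~~~~~
~~~~~~
~~~~~~
~~~v~~
~~~~~~
~~~~~~
~~~~~~
k=1  ~~~~~~
~~~~~~
~~~~~~
~~~~~~
~~<+~~
~~~~~~
~~~~~~
~~~~~~
k=2  ~~~~~~
~~~~~~
~~~~~~
~~^~~~
~~++~~
~~~~~~
~~~~~~
~~~~~~
k=3  ~~~~~~
~~~~~~
~~~~~~
~~+>~~
~~++~~
~~~~~~
~~~~~~
~~~~~~
k=4  ~~~~~~
~~~~~~
~~~~~~
~~++~~
~~+v~~
~~~~~~
~~~~~~
~~~~~~
k=5  ~~~~~~
~~~~~~
~~~~~~
~~++~~
~~+~>~
~~~~~~
~~~~~~
~~~~~~
k=6  ~~~~~~
~~~~~~
~~~~~~
~~++~~
~~+~+~
~~~~v~
~~~~~~
~~~~~~
k=7  ~~~~~~
~~~~~~
~~~~~~
~~++~~
~~+~+~
~~~<+~
~~~~~~
~~~~~~
k=8  ~~~~~~
~~~~~~
~~~~~~
~~++~~
~~+^+~
~~~++~
~~~~~~
~~~~~~
k=9  ~~~~~~
~~~~~~
~~~~~~
~~++~~
~~++>~
~~~++~
~~~~~~
~~~~~~
k=10  ~~~~~~
~~~~~~
~~~~~~
~~++^~
~~++~~
~~~++~
~~~~~~
~~~~~~
k=11  ~~~~~~
~~~~~~
~~~~~~
~~+++>
~~++~~
~~~++~
~~~~~~
~~~~~~
k=12  ~~~~~~
~~~~~~
~~~~~~
~~++++
~~++~v
~~~++~
~~~~~~
~~~~~~
k=13  ~~~~~~
~~~~~~
~~~~~~
~~++++
~~++<+
~~~++~
~~~~~~
~~~~~~
k=14  ~~~~~~
~~~~~~
~~~~~~
~~++^+
~~++++
~~~++~
~~~~~~
~~~~~~
k=15  ~~~~~~
~~~~~~
~~~~~~
~~+<~+
~~++++
~~~++~
~~~~~~
~~~~~~
k=16  ~~~~~~
~~~~~~
~~~~~~
~~+~~+
~~+v++
~~~++~
~~~~~~
~~~~~~
k=17  ~~~~~~
~~~~~~
~~~~~~
~~+~~+
~~+~>+
~~~++~
~~~~~~
~~~~~~
k=18  ~~~~~~
~~~~~~
~~~~~~
~~+~^+
~~+~~+
~~~++~
~~~~~~
~~~~~~
k=19  ~~~~~~
~~~~~~
~~~~~~
~~+~+>
~~+~~+
~~~++~
~~~~~~
~~~~~~
k=20  ~~~~~~
~~~~~~
~~~~~^
~~+~+~
~~+~~+
~~~++~
~~~~~~
~~~~~~
k=21  ~~~~~~
~~~~~~
>~~~~+
~~+~+~
~~+~~+
~~~++~
~~~~~~
~~~~~~
k=22  ~~~~~~
~~~~~~
+~~~~+
v~+~+~
~~+~~+
~~~++~
~~~~~~
~~~~~~
k=23  ~~~~~~
~~~~~~
+~~~~+
+~+~+<
~~+~~+
~~~++~
~~~~~~
~~~~~~
k=24  ~~~~~~
~~~~~~
+~~~~^
+~+~++
~~+~~+
~~~++~
~~~~~~
~~~~~~
k=25  ~~~~~~
~~~~~~
+~~~<~
+~+~++
~~+~~+
~~~++~
~~~~~~
~~~~~~
k=26  ~~~~~~
~~~~^~
+~~~+~
+~+~++
~~+~~+
~~~++~
~~~~~~
~~~~~~
k=27  ~~~~~~
~~~~+>
+~~~+~
+~+~++
~~+~~+
~~~++~
~~~~~~
~~~~~~
k=28  ~~~~~~
~~~~++
+~~~+v
+~+~++
~~+~~+
~~~++~
~~~~~~
~~~~~~
k=29  ~~~~~~
~~~~++
+~~~<+
+~+~++
~~+~~+
~~~++~
~~~~~~
~~~~~~
k=30  ~~~~~~
~~~~++
+~~~~+
+~+~v+
~~+~~+
~~~++~
~~~~~~
~~~~~~
k=31  ~~~~~~
~~~~++
+~~~~+
+~+~~>
~~+~~+
~~~++~
~~~~~~
~~~~~~
k=32  ~~~~~~
~~~~++
+~~~~^
+~+~~~
~~+~~+
~~~++~
~~~~~~
~~~~~~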